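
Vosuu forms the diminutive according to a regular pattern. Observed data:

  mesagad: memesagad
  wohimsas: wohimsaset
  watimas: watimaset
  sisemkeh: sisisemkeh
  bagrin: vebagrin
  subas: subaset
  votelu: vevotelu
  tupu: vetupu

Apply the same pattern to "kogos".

kogoset

"kogos" ends in -s. The stems ending in -s (subas → subaset, watimas → watimaset, wohimsas → wohimsaset) add -et.
So kogos → kogoset.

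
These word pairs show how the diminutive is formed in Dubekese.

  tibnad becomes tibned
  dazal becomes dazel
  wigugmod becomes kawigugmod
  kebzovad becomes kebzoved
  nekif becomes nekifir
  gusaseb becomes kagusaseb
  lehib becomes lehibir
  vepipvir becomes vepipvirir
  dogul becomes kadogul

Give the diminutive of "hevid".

"hevid" has last vowel 'i'. The stems whose last vowel is 'i' (nekif → nekifir, lehib → lehibir, vepipvir → vepipvirir) add -ir.
The other patterns: stems whose last vowel is 'a' change the last vowel to 'e'; stems whose last vowel is 'e', 'o' or 'u' add the prefix ka-.
So hevid → hevidir.

hevidir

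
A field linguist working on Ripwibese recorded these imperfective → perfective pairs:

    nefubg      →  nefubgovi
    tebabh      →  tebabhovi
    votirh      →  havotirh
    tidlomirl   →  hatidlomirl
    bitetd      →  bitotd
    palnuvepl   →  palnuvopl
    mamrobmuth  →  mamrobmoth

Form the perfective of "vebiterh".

tebabh and votirh both end in -h yet inflect differently (tebabhovi, havotirh), so the final letter is not what conditions the rule; the second-to-last letter is.
"vebiterh" has second-to-last letter 'r'. The stems whose second-to-last letter is 'r' (votirh → havotirh, tidlomirl → hatidlomirl) add the prefix ha-.
The other patterns: stems whose second-to-last letter is 'b' add -ovi; stems whose second-to-last letter is 'p' or 't' change the last vowel to 'o'.
So vebiterh → havebiterh.

havebiterh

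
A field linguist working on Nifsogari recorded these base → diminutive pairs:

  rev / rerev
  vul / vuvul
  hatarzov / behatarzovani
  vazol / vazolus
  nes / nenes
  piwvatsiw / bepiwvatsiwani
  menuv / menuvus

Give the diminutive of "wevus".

wevusus

"wevus" has 2 vowels. The stems with 2 vowels (vazol → vazolus, menuv → menuvus) add -us.
The other patterns: stems with 1 vowel repeat the first consonant+vowel as a prefix; stems with 3 vowels add be- … -ani around the stem.
So wevus → wevusus.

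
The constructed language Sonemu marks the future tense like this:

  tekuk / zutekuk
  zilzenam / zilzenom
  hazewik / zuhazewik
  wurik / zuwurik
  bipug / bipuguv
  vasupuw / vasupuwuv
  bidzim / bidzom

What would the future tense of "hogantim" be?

"hogantim" ends in -m. The stems ending in -m (bidzim → bidzom, zilzenam → zilzenom) change the last vowel to 'o'.
So hogantim → hogantom.

hogantom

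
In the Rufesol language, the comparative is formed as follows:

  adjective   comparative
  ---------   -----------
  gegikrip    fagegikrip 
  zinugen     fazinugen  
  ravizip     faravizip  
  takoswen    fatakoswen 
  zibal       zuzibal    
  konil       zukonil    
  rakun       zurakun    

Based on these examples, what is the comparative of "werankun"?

fawerankun

zinugen and rakun both end in -n yet inflect differently (fazinugen, zurakun), so the final letter is not what conditions the rule; the number of vowels is.
"werankun" has 3 vowels. The stems with 3 vowels (gegikrip → fagegikrip, zinugen → fazinugen, ravizip → faravizip) add the prefix fa-.
The other pattern: stems with 2 vowels add the prefix zu-.
So werankun → fawerankun.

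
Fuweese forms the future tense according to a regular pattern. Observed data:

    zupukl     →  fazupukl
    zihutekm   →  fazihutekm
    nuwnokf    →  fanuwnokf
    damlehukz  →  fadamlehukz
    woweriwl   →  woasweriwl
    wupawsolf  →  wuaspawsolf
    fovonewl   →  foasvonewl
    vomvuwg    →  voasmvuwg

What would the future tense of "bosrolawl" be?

boassrolawl

zupukl and woweriwl both end in -l yet inflect differently (fazupukl, woasweriwl), so the final letter is not what conditions the rule; the second-to-last letter is.
"bosrolawl" has second-to-last letter 'w'. The stems whose second-to-last letter is 'w' (woweriwl → woasweriwl, fovonewl → foasvonewl, vomvuwg → voasmvuwg) insert -as- after the first vowel.
The other pattern: stems whose second-to-last letter is 'k' add the prefix fa-.
So bosrolawl → boassrolawl.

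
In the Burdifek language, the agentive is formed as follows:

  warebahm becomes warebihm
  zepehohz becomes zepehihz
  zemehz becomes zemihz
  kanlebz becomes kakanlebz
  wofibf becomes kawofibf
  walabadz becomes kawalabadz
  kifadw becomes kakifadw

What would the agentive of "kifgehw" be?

kifgihw

"kifgehw" has second-to-last letter 'h'. The stems whose second-to-last letter is 'h' (warebahm → warebihm, zepehohz → zepehihz, zemehz → zemihz) change the last vowel to 'i'.
The other pattern: stems whose second-to-last letter is 'b' or 'd' add the prefix ka-.
So kifgehw → kifgihw.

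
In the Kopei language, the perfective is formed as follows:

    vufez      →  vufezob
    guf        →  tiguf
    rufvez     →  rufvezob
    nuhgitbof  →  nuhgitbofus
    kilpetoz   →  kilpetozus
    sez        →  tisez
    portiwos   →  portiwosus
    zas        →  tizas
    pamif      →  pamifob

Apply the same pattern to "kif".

guf and pamif both end in -f yet inflect differently (tiguf, pamifob), so the final letter is not what conditions the rule; the number of vowels is.
"kif" has 1 vowel. The stems with 1 vowel (sez → tisez, guf → tiguf, zas → tizas) add the prefix ti-.
The other patterns: stems with 2 vowels add -ob; stems with 3 vowels add -us.
So kif → tikif.

tikif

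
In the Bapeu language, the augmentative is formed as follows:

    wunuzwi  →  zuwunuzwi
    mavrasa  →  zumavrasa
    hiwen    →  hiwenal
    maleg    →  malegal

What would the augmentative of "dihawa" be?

zudihawa

mavrasa and maleg both begin with m- yet inflect differently (zumavrasa, malegal), so the first letter is not what conditions the rule; whether the stem ends in a vowel or a consonant is.
"dihawa" ends in a vowel. The stems ending in a vowel (wunuzwi → zuwunuzwi, mavrasa → zumavrasa) add the prefix zu-.
The other pattern: stems ending in a consonant add -al.
So dihawa → zudihawa.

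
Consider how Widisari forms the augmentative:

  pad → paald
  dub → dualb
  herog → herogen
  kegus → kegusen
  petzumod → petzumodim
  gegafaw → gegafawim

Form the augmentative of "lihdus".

lihdusen

pad and petzumod both end in -d yet inflect differently (paald, petzumodim), so the final letter is not what conditions the rule; the number of vowels is.
"lihdus" has 2 vowels. The stems with 2 vowels (herog → herogen, kegus → kegusen) add -en.
The other patterns: stems with 1 vowel insert -al- after the first vowel; stems with 3 vowels add -im.
So lihdus → lihdusen.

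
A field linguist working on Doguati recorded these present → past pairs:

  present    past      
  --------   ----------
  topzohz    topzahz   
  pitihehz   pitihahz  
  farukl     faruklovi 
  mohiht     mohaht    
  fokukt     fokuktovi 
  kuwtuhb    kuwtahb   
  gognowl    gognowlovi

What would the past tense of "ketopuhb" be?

"ketopuhb" has second-to-last letter 'h'. The stems whose second-to-last letter is 'h' (mohiht → mohaht, pitihehz → pitihahz, topzohz → topzahz) change the last vowel to 'a'.
The other pattern: stems whose second-to-last letter is 'k' or 'w' add -ovi.
So ketopuhb → ketopahb.

ketopahb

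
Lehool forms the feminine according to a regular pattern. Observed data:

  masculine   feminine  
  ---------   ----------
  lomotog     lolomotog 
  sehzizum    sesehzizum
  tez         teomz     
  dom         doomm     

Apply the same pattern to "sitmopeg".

dom and sehzizum both end in -m yet inflect differently (doomm, sesehzizum), so the final letter is not what conditions the rule; the number of vowels is.
"sitmopeg" has 3 vowels. The stems with 3 vowels (sehzizum → sesehzizum, lomotog → lolomotog) repeat the first consonant+vowel as a prefix.
So sitmopeg → sisitmopeg.

sisitmopeg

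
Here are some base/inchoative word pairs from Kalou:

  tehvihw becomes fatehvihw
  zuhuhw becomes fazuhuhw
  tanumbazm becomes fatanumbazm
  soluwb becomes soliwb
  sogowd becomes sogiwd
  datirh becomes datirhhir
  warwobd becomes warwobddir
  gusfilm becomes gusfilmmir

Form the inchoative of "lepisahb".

"lepisahb" has second-to-last letter 'h'. The stems whose second-to-last letter is 'h' (tehvihw → fatehvihw, zuhuhw → fazuhuhw) add the prefix fa-.
The other patterns: stems whose second-to-last letter is 'w' change the last vowel to 'i'; stems whose second-to-last letter is 'b', 'l' or 'r' double the final consonant and add -ir.
So lepisahb → falepisahb.

falepisahb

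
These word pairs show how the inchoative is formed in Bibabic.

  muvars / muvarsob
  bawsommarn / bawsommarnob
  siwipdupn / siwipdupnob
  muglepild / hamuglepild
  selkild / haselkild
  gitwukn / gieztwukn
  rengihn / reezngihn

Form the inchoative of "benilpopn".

bawsommarn and gitwukn both end in -n yet inflect differently (bawsommarnob, gieztwukn), so the final letter is not what conditions the rule; the second-to-last letter is.
"benilpopn" has second-to-last letter 'p'. The one such stem in the data (siwipdupn → siwipdupnob) adds -ob, so the same rule applies.
The other patterns: stems whose second-to-last letter is 'l' add the prefix ha-; stems whose second-to-last letter is 'h' or 'k' insert -ez- after the first vowel.
So benilpopn → benilpopnob.

benilpopnob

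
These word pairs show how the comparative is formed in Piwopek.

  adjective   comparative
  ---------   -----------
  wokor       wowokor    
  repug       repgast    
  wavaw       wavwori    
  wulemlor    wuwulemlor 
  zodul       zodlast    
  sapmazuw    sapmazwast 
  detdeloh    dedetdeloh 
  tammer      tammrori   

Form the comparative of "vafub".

"vafub" has last vowel 'u'. The stems whose last vowel is 'u' (repug → repgast, zodul → zodlast, sapmazuw → sapmazwast) delete the last vowel and add -ast.
So vafub → vafbast.

vafbast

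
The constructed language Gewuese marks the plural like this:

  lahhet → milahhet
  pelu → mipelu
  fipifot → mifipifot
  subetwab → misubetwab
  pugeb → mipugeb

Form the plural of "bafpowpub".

Every pair shown (lahhet → milahhet, pelu → mipelu, fipifot → mifipifot, …) follows the same rule: add the prefix mi-.
So bafpowpub → mibafpowpub.

mibafpowpub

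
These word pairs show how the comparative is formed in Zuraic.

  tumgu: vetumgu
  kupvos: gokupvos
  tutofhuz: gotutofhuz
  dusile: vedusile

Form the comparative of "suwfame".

vesuwfame

"suwfame" ends in a vowel. The stems ending in a vowel (tumgu → vetumgu, dusile → vedusile) add the prefix ve-.
The other pattern: stems ending in a consonant add the prefix go-.
So suwfame → vesuwfame.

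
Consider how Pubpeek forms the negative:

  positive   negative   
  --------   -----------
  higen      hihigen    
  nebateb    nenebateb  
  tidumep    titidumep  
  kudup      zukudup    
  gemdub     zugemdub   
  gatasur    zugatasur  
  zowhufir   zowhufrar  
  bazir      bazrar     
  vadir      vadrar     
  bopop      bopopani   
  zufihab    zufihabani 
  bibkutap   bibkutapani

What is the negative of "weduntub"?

tidumep and kudup both end in -p yet inflect differently (titidumep, zukudup), so the final letter is not what conditions the rule; the last vowel is.
"weduntub" has last vowel 'u'. The stems whose last vowel is 'u' (kudup → zukudup, gemdub → zugemdub, gatasur → zugatasur) add the prefix zu-.
So weduntub → zuweduntub.

zuweduntub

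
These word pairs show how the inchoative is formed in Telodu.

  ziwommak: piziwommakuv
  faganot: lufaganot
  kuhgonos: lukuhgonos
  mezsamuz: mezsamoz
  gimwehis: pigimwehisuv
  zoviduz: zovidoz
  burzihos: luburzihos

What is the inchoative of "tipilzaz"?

pitipilzazuv

kuhgonos and gimwehis both end in -s yet inflect differently (lukuhgonos, pigimwehisuv), so the final letter is not what conditions the rule; the last vowel is.
"tipilzaz" has last vowel 'a'. The one such stem in the data (ziwommak → piziwommakuv) adds pi- … -uv around the stem, so the same rule applies.
So tipilzaz → pitipilzazuv.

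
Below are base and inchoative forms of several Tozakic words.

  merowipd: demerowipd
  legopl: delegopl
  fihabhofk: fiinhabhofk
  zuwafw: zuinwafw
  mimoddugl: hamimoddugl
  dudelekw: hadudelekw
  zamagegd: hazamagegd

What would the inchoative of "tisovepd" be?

detisovepd

legopl and mimoddugl both end in -l yet inflect differently (delegopl, hamimoddugl), so the final letter is not what conditions the rule; the second-to-last letter is.
"tisovepd" has second-to-last letter 'p'. The stems whose second-to-last letter is 'p' (merowipd → demerowipd, legopl → delegopl) add the prefix de-.
The other patterns: stems whose second-to-last letter is 'f' insert -in- after the first vowel; stems whose second-to-last letter is 'g' or 'k' add the prefix ha-.
So tisovepd → detisovepd.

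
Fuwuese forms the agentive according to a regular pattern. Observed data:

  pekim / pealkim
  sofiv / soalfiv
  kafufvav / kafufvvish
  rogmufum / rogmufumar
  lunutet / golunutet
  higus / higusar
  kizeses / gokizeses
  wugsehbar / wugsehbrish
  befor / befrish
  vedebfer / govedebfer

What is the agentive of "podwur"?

rogmufum and pekim both end in -m yet inflect differently (rogmufumar, pealkim), so the final letter is not what conditions the rule; the last vowel is.
"podwur" has last vowel 'u'. The stems whose last vowel is 'u' (rogmufum → rogmufumar, higus → higusar) add -ar.
The other patterns: stems whose last vowel is 'a' or 'o' delete the last vowel and add -ish; stems whose last vowel is 'i' insert -al- after the first vowel; stems whose last vowel is 'e' add the prefix go-.
So podwur → podwurar.

podwurar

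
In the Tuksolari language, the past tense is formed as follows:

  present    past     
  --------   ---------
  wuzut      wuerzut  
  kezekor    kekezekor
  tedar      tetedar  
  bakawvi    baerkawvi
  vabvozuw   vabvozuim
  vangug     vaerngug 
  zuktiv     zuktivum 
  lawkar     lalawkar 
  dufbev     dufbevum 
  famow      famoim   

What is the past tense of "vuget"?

famow and kezekor both have last vowel 'o' yet inflect differently (famoim, kekezekor), so the last vowel is not what conditions the rule; the final letter is.
"vuget" ends in -t. The one such stem in the data (wuzut → wuerzut) inserts -er- after the first vowel (as do bakawvi, vangug), so the same rule applies.
The other patterns: stems ending in -w drop the final letter and add -im; stems ending in -v add -um; stems ending in -r repeat the first consonant+vowel as a prefix.
So vuget → vuerget.

vuerget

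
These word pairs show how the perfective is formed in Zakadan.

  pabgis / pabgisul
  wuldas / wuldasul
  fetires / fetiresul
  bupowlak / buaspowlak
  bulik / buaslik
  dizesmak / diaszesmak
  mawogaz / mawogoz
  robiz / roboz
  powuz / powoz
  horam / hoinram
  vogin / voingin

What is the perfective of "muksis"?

muksisul

wuldas and bupowlak both have last vowel 'a' yet inflect differently (wuldasul, buaspowlak), so the last vowel is not what conditions the rule; the final letter is.
"muksis" ends in -s. The stems ending in -s (pabgis → pabgisul, wuldas → wuldasul, fetires → fetiresul) add -ul.
The other patterns: stems ending in -k insert -as- after the first vowel; stems ending in -z change the last vowel to 'o'; stems ending in -m or -n insert -in- after the first vowel.
So muksis → muksisul.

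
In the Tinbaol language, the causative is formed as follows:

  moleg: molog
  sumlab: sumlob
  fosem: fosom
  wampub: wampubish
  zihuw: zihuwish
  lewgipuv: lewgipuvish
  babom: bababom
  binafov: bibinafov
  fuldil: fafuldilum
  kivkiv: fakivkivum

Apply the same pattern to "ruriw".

faruriwum

sumlab and wampub both end in -b yet inflect differently (sumlob, wampubish), so the final letter is not what conditions the rule; the last vowel is.
"ruriw" has last vowel 'i'. The stems whose last vowel is 'i' (fuldil → fafuldilum, kivkiv → fakivkivum) add fa- … -um around the stem.
The other patterns: stems whose last vowel is 'a' or 'e' change the last vowel to 'o'; stems whose last vowel is 'u' add -ish; stems whose last vowel is 'o' repeat the first consonant+vowel as a prefix.
So ruriw → faruriwum.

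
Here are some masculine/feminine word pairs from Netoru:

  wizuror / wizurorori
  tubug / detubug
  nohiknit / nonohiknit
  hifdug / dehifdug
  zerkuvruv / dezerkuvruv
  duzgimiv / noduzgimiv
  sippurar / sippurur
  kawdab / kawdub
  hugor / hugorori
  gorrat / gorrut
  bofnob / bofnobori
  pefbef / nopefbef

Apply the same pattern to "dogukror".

"dogukror" has last vowel 'o'. The stems whose last vowel is 'o' (wizuror → wizurorori, bofnob → bofnobori, hugor → hugorori) add -ori.
The other patterns: stems whose last vowel is 'a' change the last vowel to 'u'; stems whose last vowel is 'u' add the prefix de-; stems whose last vowel is 'e' or 'i' add the prefix no-.
So dogukror → dogukrorori.

dogukrorori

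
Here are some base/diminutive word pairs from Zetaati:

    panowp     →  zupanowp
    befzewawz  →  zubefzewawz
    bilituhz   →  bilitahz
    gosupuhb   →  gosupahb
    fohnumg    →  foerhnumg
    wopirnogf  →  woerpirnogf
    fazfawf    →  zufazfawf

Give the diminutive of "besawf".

zubesawf

fazfawf and wopirnogf both end in -f yet inflect differently (zufazfawf, woerpirnogf), so the final letter is not what conditions the rule; the second-to-last letter is.
"besawf" has second-to-last letter 'w'. The stems whose second-to-last letter is 'w' (befzewawz → zubefzewawz, panowp → zupanowp, fazfawf → zufazfawf) add the prefix zu-.
So besawf → zubesawf.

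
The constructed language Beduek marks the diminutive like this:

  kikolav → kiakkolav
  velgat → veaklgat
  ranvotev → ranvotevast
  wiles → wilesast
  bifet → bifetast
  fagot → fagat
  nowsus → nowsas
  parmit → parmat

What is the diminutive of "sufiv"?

sufav

kikolav and ranvotev both end in -v yet inflect differently (kiakkolav, ranvotevast), so the final letter is not what conditions the rule; the last vowel is.
"sufiv" has last vowel 'i'. The one such stem in the data (parmit → parmat) changes the last vowel to 'a' (as do fagot, nowsus), so the same rule applies.
So sufiv → sufav.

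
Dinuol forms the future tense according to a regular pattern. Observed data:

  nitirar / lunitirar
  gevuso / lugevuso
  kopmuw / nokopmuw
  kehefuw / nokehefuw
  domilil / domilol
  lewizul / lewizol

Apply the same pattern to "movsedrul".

movsedrol

kopmuw and lewizul both have last vowel 'u' yet inflect differently (nokopmuw, lewizol), so the last vowel is not what conditions the rule; the final letter is.
"movsedrul" ends in -l. The stems ending in -l (domilil → domilol, lewizul → lewizol) change the last vowel to 'o'.
The other patterns: stems ending in -o or -r add the prefix lu-; stems ending in -w add the prefix no-.
So movsedrul → movsedrol.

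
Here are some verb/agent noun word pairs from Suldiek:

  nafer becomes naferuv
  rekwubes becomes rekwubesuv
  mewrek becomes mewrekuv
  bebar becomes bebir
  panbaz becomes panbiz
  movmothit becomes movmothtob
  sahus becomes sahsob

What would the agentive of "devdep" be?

nafer and bebar both end in -r yet inflect differently (naferuv, bebir), so the final letter is not what conditions the rule; the last vowel is.
"devdep" has last vowel 'e'. The stems whose last vowel is 'e' (nafer → naferuv, rekwubes → rekwubesuv, mewrek → mewrekuv) add -uv.
So devdep → devdepuv.

devdepuv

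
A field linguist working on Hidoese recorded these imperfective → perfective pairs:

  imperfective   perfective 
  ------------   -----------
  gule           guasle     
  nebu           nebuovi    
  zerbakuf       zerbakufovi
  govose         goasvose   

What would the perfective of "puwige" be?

puaswige

"puwige" ends in -e. The stems ending in -e (govose → goasvose, gule → guasle) insert -as- after the first vowel.
The other pattern: stems ending in -f or -u add -ovi.
So puwige → puaswige.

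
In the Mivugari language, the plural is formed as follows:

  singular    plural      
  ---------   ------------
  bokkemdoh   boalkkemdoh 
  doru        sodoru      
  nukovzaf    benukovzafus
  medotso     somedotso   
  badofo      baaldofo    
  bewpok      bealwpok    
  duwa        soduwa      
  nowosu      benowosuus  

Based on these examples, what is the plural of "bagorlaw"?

baalgorlaw

badofo and medotso both end in -o yet inflect differently (baaldofo, somedotso), so the final letter is not what conditions the rule; the first letter is.
"bagorlaw" begins with b-. The stems beginning with b- (bokkemdoh → boalkkemdoh, badofo → baaldofo, bewpok → bealwpok) insert -al- after the first vowel.
The other patterns: stems beginning with n- add be- … -us around the stem; stems beginning with d- or m- add the prefix so-.
So bagorlaw → baalgorlaw.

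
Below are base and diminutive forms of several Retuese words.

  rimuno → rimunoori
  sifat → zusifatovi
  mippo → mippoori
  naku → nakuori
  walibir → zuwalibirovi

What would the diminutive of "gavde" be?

sifat and naku both have 2 vowels yet inflect differently (zusifatovi, nakuori), so the number of vowels is not what conditions the rule; whether the stem ends in a vowel or a consonant is.
"gavde" ends in a vowel. The stems ending in a vowel (naku → nakuori, rimuno → rimunoori, mippo → mippoori) add -ori.
So gavde → gavdeori.

gavdeori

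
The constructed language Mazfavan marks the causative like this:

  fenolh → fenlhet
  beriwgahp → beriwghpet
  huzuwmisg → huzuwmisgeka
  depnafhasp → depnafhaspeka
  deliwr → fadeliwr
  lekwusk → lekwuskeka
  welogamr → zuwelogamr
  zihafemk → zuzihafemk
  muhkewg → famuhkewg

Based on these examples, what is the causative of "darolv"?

zihafemk and lekwusk both end in -k yet inflect differently (zuzihafemk, lekwuskeka), so the final letter is not what conditions the rule; the second-to-last letter is.
"darolv" has second-to-last letter 'l'. The one such stem in the data (fenolh → fenlhet) deletes the last vowel and adds -et (as does beriwgahp), so the same rule applies.
The other patterns: stems whose second-to-last letter is 'm' add the prefix zu-; stems whose second-to-last letter is 's' add -eka; stems whose second-to-last letter is 'w' add the prefix fa-.
So darolv → darlvet.

darlvet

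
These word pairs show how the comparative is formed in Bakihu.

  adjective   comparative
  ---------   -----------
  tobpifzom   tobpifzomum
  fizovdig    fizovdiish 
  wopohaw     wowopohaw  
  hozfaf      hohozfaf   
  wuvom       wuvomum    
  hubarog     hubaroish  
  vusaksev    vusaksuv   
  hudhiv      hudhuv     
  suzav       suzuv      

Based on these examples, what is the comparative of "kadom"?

kadomum

wuvom and hubarog both have last vowel 'o' yet inflect differently (wuvomum, hubaroish), so the last vowel is not what conditions the rule; the final letter is.
"kadom" ends in -m. The stems ending in -m (wuvom → wuvomum, tobpifzom → tobpifzomum) add -um.
The other patterns: stems ending in -v change the last vowel to 'u'; stems ending in -g drop the final letter and add -ish; stems ending in -f or -w repeat the first consonant+vowel as a prefix.
So kadom → kadomum.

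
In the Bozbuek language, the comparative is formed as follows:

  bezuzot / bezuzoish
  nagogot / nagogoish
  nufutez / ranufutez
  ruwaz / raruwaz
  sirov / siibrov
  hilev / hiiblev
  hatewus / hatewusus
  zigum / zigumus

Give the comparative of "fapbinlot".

fapbinloish

"fapbinlot" ends in -t. The stems ending in -t (bezuzot → bezuzoish, nagogot → nagogoish) drop the final letter and add -ish.
The other patterns: stems ending in -z add the prefix ra-; stems ending in -v insert -ib- after the first vowel; stems ending in -m or -s add -us.
So fapbinlot → fapbinloish.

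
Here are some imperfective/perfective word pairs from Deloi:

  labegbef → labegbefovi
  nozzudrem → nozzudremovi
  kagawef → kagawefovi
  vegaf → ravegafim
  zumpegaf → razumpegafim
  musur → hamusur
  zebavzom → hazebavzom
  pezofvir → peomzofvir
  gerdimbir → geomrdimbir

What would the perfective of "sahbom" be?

labegbef and vegaf both end in -f yet inflect differently (labegbefovi, ravegafim), so the final letter is not what conditions the rule; the last vowel is.
"sahbom" has last vowel 'o'. The one such stem in the data (zebavzom → hazebavzom) adds the prefix ha-, so the same rule applies.
So sahbom → hasahbom.

hasahbom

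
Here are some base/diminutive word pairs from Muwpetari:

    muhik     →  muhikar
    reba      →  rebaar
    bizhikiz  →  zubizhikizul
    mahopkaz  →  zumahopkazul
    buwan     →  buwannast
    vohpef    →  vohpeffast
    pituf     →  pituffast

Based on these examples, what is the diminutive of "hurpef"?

muhik and bizhikiz both have last vowel 'i' yet inflect differently (muhikar, zubizhikizul), so the last vowel is not what conditions the rule; the final letter is.
"hurpef" ends in -f. The stems ending in -f (vohpef → vohpeffast, pituf → pituffast) double the final consonant and add -ast.
The other patterns: stems ending in -a or -k add -ar; stems ending in -z add zu- … -ul around the stem.
So hurpef → hurpeffast.

hurpeffast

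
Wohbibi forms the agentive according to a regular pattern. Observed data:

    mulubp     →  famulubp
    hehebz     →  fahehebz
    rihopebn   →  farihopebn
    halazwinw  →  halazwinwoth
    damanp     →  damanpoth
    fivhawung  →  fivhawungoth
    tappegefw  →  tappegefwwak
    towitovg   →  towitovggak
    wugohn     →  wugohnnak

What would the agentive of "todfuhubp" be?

fatodfuhubp

mulubp and damanp both end in -p yet inflect differently (famulubp, damanpoth), so the final letter is not what conditions the rule; the second-to-last letter is.
"todfuhubp" has second-to-last letter 'b'. The stems whose second-to-last letter is 'b' (mulubp → famulubp, hehebz → fahehebz, rihopebn → farihopebn) add the prefix fa-.
The other patterns: stems whose second-to-last letter is 'n' add -oth; stems whose second-to-last letter is 'f', 'h' or 'v' double the final consonant and add -ak.
So todfuhubp → fatodfuhubp.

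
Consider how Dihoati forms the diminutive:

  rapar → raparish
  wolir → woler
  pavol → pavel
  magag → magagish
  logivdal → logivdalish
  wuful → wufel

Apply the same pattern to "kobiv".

"kobiv" has last vowel 'i'. The one such stem in the data (wolir → woler) changes the last vowel to 'e' (as do wuful, pavol), so the same rule applies.
The other pattern: stems whose last vowel is 'a' add -ish.
So kobiv → kobev.

kobev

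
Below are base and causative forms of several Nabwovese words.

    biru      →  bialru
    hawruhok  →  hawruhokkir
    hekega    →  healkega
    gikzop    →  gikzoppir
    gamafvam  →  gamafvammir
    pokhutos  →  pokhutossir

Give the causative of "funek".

funekkir

hekega and gamafvam both have last vowel 'a' yet inflect differently (healkega, gamafvammir), so the last vowel is not what conditions the rule; whether the stem ends in a vowel or a consonant is.
"funek" ends in a consonant. The stems ending in a consonant (pokhutos → pokhutossir, hawruhok → hawruhokkir, gikzop → gikzoppir) double the final consonant and add -ir.
The other pattern: stems ending in a vowel insert -al- after the first vowel.
So funek → funekkir.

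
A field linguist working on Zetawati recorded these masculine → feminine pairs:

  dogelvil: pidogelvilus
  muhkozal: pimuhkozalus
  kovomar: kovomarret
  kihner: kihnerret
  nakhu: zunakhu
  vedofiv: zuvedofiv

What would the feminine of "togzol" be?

pitogzolus

"togzol" ends in -l. The stems ending in -l (dogelvil → pidogelvilus, muhkozal → pimuhkozalus) add pi- … -us around the stem.
The other patterns: stems ending in -r double the final consonant and add -et; stems ending in -u or -v add the prefix zu-.
So togzol → pitogzolus.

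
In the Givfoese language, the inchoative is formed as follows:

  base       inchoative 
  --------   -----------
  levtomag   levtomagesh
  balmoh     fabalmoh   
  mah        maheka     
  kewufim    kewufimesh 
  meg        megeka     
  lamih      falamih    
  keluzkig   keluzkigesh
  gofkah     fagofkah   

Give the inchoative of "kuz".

mah and gofkah both end in -h yet inflect differently (maheka, fagofkah), so the final letter is not what conditions the rule; the number of vowels is.
"kuz" has 1 vowel. The stems with 1 vowel (mah → maheka, meg → megeka) add -eka.
So kuz → kuzeka.

kuzeka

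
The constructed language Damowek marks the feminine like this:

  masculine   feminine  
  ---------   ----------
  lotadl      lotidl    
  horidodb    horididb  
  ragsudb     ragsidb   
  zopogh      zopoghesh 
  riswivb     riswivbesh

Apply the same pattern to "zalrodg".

horidodb and riswivb both end in -b yet inflect differently (horididb, riswivbesh), so the final letter is not what conditions the rule; the second-to-last letter is.
"zalrodg" has second-to-last letter 'd'. The stems whose second-to-last letter is 'd' (lotadl → lotidl, horidodb → horididb, ragsudb → ragsidb) change the last vowel to 'i'.
The other pattern: stems whose second-to-last letter is 'g' or 'v' add -esh.
So zalrodg → zalridg.

zalridg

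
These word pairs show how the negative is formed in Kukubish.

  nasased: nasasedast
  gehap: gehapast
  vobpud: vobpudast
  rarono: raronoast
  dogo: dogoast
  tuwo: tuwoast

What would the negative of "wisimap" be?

wisimapast

Every pair shown (nasased → nasasedast, gehap → gehapast, vobpud → vobpudast, …) follows the same rule: add -ast.
So wisimap → wisimapast.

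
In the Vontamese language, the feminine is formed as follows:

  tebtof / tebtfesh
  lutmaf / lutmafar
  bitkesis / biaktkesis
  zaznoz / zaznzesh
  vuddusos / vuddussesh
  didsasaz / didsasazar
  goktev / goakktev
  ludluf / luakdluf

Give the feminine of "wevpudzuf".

lutmaf and tebtof both end in -f yet inflect differently (lutmafar, tebtfesh), so the final letter is not what conditions the rule; the last vowel is.
"wevpudzuf" has last vowel 'u'. The one such stem in the data (ludluf → luakdluf) inserts -ak- after the first vowel (as do goktev, bitkesis), so the same rule applies.
The other patterns: stems whose last vowel is 'a' add -ar; stems whose last vowel is 'o' delete the last vowel and add -esh.
So wevpudzuf → weakvpudzuf.

weakvpudzuf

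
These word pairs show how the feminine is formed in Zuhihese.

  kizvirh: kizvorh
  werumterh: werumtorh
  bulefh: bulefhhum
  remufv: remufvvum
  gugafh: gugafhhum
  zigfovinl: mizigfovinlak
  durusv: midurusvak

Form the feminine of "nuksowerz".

kizvirh and bulefh both end in -h yet inflect differently (kizvorh, bulefhhum), so the final letter is not what conditions the rule; the second-to-last letter is.
"nuksowerz" has second-to-last letter 'r'. The stems whose second-to-last letter is 'r' (kizvirh → kizvorh, werumterh → werumtorh) change the last vowel to 'o'.
The other patterns: stems whose second-to-last letter is 'f' double the final consonant and add -um; stems whose second-to-last letter is 'n' or 's' add mi- … -ak around the stem.
So nuksowerz → nuksoworz.

nuksoworz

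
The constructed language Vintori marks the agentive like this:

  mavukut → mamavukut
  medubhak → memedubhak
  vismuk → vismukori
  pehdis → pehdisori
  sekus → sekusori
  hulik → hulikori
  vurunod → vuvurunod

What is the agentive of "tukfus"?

"tukfus" has 2 vowels. The stems with 2 vowels (hulik → hulikori, sekus → sekusori, pehdis → pehdisori) add -ori.
The other pattern: stems with 3 vowels repeat the first consonant+vowel as a prefix.
So tukfus → tukfusori.

tukfusori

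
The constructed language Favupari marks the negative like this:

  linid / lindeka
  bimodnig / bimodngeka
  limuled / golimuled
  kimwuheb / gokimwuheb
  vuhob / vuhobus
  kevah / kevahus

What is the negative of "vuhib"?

vuhbeka

linid and limuled both end in -d yet inflect differently (lindeka, golimuled), so the final letter is not what conditions the rule; the last vowel is.
"vuhib" has last vowel 'i'. The stems whose last vowel is 'i' (linid → lindeka, bimodnig → bimodngeka) delete the last vowel and add -eka.
So vuhib → vuhbeka.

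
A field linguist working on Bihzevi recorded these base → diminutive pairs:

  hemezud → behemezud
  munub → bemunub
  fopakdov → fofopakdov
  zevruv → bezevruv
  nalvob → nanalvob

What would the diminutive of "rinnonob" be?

zevruv and fopakdov both end in -v yet inflect differently (bezevruv, fofopakdov), so the final letter is not what conditions the rule; the last vowel is.
"rinnonob" has last vowel 'o'. The stems whose last vowel is 'o' (fopakdov → fofopakdov, nalvob → nanalvob) repeat the first consonant+vowel as a prefix.
So rinnonob → ririnnonob.

ririnnonob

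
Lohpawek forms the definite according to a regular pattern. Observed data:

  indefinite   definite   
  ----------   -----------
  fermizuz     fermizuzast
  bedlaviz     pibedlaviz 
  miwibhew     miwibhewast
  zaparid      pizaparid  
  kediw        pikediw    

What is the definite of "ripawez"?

"ripawez" has last vowel 'e'. The one such stem in the data (miwibhew → miwibhewast) adds -ast, so the same rule applies.
So ripawez → ripawezast.

ripawezast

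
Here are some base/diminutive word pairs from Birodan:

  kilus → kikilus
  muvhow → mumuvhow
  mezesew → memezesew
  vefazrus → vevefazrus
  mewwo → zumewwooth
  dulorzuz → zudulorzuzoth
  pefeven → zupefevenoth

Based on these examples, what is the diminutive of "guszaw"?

"guszaw" ends in -w. The stems ending in -w (muvhow → mumuvhow, mezesew → memezesew) repeat the first consonant+vowel as a prefix.
The other pattern: stems ending in -n, -o or -z add zu- … -oth around the stem.
So guszaw → guguszaw.

guguszaw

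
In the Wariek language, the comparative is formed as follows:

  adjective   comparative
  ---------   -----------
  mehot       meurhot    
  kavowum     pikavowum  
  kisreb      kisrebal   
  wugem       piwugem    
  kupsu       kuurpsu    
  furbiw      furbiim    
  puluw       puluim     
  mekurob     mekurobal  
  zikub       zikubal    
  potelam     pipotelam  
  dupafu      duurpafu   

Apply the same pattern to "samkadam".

pisamkadam

"samkadam" ends in -m. The stems ending in -m (potelam → pipotelam, kavowum → pikavowum, wugem → piwugem) add the prefix pi-.
The other patterns: stems ending in -w drop the final letter and add -im; stems ending in -b add -al; stems ending in -t or -u insert -ur- after the first vowel.
So samkadam → pisamkadam.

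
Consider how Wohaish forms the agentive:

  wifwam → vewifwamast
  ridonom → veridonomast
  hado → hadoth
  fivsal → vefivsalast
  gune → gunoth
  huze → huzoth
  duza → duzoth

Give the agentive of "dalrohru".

fivsal and duza both have last vowel 'a' yet inflect differently (vefivsalast, duzoth), so the last vowel is not what conditions the rule; whether the stem ends in a vowel or a consonant is.
"dalrohru" ends in a vowel. The stems ending in a vowel (huze → huzoth, gune → gunoth, duza → duzoth) drop the final letter and add -oth.
So dalrohru → dalrohroth.

dalrohroth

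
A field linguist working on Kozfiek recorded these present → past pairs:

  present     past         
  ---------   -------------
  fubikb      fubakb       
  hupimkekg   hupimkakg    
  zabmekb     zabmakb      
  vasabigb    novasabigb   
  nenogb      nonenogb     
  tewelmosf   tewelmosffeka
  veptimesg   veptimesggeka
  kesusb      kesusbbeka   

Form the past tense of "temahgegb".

fubikb and vasabigb both end in -b yet inflect differently (fubakb, novasabigb), so the final letter is not what conditions the rule; the second-to-last letter is.
"temahgegb" has second-to-last letter 'g'. The stems whose second-to-last letter is 'g' (vasabigb → novasabigb, nenogb → nonenogb) add the prefix no-.
So temahgegb → notemahgegb.

notemahgegb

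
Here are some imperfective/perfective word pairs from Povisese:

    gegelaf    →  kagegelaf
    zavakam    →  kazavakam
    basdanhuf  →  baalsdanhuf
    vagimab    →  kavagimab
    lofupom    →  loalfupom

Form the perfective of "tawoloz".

"tawoloz" has last vowel 'o'. The one such stem in the data (lofupom → loalfupom) inserts -al- after the first vowel (as does basdanhuf), so the same rule applies.
So tawoloz → taalwoloz.

taalwoloz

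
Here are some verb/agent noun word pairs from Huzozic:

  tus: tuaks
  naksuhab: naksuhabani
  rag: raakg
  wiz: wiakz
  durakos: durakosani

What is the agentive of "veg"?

"veg" has 1 vowel. The stems with 1 vowel (tus → tuaks, wiz → wiakz, rag → raakg) insert -ak- after the first vowel.
So veg → veakg.

veakg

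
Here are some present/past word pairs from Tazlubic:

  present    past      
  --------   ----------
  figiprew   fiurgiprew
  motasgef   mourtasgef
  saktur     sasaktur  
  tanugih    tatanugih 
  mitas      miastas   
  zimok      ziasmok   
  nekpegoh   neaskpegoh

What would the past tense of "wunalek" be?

tanugih and nekpegoh both end in -h yet inflect differently (tatanugih, neaskpegoh), so the final letter is not what conditions the rule; the last vowel is.
"wunalek" has last vowel 'e'. The stems whose last vowel is 'e' (motasgef → mourtasgef, figiprew → fiurgiprew) insert -ur- after the first vowel.
The other patterns: stems whose last vowel is 'i' or 'u' repeat the first consonant+vowel as a prefix; stems whose last vowel is 'a' or 'o' insert -as- after the first vowel.
So wunalek → wuurnalek.

wuurnalek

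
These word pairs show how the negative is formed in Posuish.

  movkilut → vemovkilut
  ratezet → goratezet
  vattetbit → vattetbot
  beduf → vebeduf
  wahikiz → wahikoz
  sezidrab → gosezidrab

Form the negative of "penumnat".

"penumnat" has last vowel 'a'. The one such stem in the data (sezidrab → gosezidrab) adds the prefix go-, so the same rule applies.
So penumnat → gopenumnat.

gopenumnat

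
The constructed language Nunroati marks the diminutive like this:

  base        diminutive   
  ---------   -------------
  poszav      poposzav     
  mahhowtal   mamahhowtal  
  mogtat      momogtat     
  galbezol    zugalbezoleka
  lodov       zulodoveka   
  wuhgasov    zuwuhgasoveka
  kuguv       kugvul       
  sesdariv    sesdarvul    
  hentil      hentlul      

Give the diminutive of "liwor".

mahhowtal and galbezol both end in -l yet inflect differently (mamahhowtal, zugalbezoleka), so the final letter is not what conditions the rule; the last vowel is.
"liwor" has last vowel 'o'. The stems whose last vowel is 'o' (galbezol → zugalbezoleka, lodov → zulodoveka, wuhgasov → zuwuhgasoveka) add zu- … -eka around the stem.
So liwor → zuliworeka.

zuliworeka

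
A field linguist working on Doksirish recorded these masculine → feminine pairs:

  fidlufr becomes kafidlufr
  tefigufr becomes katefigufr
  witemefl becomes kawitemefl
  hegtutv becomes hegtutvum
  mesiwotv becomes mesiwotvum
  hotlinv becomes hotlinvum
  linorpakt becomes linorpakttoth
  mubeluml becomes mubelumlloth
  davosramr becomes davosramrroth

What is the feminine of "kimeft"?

"kimeft" has second-to-last letter 'f'. The stems whose second-to-last letter is 'f' (fidlufr → kafidlufr, tefigufr → katefigufr, witemefl → kawitemefl) add the prefix ka-.
The other patterns: stems whose second-to-last letter is 'n' or 't' add -um; stems whose second-to-last letter is 'k' or 'm' double the final consonant and add -oth.
So kimeft → kakimeft.

kakimeft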